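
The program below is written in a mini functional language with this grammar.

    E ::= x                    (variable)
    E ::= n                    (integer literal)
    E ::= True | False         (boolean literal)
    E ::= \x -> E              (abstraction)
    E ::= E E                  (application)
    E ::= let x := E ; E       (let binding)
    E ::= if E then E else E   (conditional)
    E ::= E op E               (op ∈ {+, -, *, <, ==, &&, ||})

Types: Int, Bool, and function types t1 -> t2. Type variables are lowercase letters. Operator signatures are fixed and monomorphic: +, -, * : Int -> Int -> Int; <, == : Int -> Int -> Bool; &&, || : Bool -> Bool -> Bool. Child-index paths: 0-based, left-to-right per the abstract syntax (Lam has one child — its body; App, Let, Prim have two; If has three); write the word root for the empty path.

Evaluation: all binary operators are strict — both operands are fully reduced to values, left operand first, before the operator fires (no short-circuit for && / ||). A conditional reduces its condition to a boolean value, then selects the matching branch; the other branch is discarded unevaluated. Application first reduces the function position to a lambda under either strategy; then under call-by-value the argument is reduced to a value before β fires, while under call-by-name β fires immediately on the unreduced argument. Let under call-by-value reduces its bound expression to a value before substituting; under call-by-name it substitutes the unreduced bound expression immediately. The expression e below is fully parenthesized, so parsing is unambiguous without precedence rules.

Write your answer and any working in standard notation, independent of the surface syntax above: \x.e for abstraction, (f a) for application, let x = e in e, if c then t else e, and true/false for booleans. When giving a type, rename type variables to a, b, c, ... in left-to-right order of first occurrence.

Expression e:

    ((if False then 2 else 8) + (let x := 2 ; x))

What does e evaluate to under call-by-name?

Trace:
step 0: ((if false then 2 else 8) + (let x = 2 in x))
step 1: [if@0] (8 + (let x = 2 in x))
step 2: [let@1] (8 + 2)
step 3: [delta@root] 10

Answer: 10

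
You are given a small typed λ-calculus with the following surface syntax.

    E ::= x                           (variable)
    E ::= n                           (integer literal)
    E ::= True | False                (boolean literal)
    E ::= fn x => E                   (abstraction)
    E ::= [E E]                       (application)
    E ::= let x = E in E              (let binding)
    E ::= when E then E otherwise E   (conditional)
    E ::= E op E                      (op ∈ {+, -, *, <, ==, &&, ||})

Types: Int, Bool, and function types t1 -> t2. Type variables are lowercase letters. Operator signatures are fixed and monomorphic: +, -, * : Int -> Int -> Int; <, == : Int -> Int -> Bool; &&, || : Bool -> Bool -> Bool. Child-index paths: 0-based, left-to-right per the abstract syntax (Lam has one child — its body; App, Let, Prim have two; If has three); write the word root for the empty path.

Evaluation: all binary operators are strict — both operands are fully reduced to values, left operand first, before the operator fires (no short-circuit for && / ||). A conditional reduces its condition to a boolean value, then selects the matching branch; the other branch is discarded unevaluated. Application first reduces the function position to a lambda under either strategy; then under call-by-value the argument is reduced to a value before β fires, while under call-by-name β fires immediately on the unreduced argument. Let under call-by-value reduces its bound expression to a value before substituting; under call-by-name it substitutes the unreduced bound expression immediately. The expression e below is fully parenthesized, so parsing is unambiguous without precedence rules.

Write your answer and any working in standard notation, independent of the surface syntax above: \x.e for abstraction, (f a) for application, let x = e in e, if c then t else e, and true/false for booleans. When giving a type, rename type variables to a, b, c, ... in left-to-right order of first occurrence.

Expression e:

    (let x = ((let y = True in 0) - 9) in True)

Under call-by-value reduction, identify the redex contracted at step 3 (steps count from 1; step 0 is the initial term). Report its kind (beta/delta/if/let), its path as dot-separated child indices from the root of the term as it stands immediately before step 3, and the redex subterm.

Answer: let at root : (let x = -9 in true)

Trace:
step 0: (let x = ((let y = true in 0) - 9) in true)
step 1: [let@0.0] (let x = (0 - 9) in true)
step 2: [delta@0] (let x = -9 in true)
step 3: [let@root] true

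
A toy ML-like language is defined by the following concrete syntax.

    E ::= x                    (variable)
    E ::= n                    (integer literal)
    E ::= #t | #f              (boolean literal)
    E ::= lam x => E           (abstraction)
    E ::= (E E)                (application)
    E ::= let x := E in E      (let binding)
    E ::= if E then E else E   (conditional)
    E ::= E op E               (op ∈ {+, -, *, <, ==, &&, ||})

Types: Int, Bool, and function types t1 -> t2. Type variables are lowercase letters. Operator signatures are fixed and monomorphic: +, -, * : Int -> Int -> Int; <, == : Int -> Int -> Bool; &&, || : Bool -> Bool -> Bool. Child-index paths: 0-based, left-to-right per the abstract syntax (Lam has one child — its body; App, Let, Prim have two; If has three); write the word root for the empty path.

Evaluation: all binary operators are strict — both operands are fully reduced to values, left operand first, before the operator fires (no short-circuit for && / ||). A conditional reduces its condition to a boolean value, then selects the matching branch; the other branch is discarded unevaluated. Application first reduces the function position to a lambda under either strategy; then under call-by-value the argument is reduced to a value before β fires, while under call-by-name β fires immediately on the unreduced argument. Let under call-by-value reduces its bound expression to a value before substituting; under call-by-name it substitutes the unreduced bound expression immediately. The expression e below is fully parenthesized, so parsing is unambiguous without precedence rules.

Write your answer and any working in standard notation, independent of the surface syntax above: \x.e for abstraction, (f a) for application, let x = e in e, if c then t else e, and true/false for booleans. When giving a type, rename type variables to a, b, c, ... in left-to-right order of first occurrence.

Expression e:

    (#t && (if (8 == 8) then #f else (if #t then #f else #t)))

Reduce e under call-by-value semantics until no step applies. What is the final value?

Derivation:
step 0: (true && (if (8 == 8) then false else (if true then false else true)))
step 1: [delta@1.0] (true && (if true then false else (if true then false else true)))
step 2: [if@1] (true && false)
step 3: [delta@root] false

Answer: false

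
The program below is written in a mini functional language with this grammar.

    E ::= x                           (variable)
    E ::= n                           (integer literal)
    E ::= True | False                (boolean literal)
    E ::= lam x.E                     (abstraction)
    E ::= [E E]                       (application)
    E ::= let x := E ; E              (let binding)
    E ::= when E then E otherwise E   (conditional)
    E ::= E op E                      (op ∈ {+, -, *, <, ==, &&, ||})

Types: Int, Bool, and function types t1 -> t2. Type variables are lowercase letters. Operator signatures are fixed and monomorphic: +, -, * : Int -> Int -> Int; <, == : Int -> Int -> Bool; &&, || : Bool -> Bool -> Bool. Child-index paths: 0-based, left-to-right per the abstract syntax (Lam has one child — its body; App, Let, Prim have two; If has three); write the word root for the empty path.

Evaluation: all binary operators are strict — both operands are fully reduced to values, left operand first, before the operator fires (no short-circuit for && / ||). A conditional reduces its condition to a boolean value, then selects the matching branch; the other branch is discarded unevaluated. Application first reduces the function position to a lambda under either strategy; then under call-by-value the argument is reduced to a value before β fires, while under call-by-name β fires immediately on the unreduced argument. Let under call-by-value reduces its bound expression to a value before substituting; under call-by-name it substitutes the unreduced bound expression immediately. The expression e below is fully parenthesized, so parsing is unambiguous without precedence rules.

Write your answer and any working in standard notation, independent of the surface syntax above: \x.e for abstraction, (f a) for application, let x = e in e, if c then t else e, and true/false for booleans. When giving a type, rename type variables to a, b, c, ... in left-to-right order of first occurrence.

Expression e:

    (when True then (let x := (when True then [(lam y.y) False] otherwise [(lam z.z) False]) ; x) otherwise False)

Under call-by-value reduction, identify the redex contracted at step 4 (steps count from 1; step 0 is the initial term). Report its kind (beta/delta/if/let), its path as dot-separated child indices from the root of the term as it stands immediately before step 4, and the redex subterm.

Answer: let at root : (let x = false in x)

Derivation:
step 0: (if true then (let x = (if true then ((\y.y) false) else ((\z.z) false)) in x) else false)
step 1: [if@root] (let x = (if true then ((\y.y) false) else ((\z.z) false)) in x)
step 2: [if@0] (let x = ((\y.y) false) in x)
step 3: [beta@0] (let x = false in x)
step 4: [let@root] false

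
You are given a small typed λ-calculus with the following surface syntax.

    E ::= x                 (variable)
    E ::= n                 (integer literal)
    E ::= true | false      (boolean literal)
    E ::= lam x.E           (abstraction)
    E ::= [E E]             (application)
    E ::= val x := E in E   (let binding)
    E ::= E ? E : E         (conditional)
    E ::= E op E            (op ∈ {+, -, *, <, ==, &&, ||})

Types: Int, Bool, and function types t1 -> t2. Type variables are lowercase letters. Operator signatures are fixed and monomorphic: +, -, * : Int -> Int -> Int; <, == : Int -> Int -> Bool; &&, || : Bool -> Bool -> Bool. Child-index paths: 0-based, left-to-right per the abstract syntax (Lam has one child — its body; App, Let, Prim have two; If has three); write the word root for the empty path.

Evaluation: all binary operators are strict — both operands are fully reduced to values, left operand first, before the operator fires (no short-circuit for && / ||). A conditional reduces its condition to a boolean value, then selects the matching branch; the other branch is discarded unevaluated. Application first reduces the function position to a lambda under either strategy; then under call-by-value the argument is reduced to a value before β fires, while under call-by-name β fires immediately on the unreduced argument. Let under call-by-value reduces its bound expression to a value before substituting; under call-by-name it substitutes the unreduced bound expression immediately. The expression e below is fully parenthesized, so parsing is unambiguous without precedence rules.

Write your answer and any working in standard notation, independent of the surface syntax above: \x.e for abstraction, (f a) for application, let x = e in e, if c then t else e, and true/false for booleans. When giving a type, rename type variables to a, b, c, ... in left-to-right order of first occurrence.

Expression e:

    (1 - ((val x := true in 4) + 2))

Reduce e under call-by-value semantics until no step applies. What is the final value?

Answer: -5

Trace:
step 0: (1 - ((let x = true in 4) + 2))
step 1: [let@1.0] (1 - (4 + 2))
step 2: [delta@1] (1 - 6)
step 3: [delta@root] -5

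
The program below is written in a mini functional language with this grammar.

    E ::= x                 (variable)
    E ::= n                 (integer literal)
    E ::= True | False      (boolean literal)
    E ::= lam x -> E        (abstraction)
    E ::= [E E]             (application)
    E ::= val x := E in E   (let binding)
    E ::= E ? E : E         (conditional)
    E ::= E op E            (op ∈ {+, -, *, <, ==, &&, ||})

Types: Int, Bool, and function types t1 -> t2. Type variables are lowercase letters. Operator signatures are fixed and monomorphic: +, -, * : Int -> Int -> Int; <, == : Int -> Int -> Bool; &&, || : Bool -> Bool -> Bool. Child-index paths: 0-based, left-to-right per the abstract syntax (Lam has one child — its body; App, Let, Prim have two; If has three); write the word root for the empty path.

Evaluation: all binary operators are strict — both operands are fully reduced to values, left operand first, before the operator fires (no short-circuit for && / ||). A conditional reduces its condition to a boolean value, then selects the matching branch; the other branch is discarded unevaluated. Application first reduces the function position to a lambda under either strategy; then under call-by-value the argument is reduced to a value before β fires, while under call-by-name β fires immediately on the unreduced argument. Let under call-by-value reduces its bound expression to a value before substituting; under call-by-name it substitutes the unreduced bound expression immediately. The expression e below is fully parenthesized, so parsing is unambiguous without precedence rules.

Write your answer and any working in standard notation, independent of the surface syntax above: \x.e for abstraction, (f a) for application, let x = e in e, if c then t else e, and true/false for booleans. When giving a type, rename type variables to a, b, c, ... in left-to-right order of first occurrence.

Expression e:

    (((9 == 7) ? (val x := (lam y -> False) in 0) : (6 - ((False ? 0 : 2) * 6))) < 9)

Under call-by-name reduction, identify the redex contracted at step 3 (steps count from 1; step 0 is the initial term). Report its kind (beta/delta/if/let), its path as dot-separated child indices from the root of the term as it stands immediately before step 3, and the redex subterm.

Working:
step 0: ((if (9 == 7) then (let x = (\y.false) in 0) else (6 - ((if false then 0 else 2) * 6))) < 9)
step 1: [delta@0.0] ((if false then (let x = (\y.false) in 0) else (6 - ((if false then 0 else 2) * 6))) < 9)
step 2: [if@0] ((6 - ((if false then 0 else 2) * 6)) < 9)
step 3: [if@0.1.0] ((6 - (2 * 6)) < 9)

Answer: if at 0.1.0 : (if false then 0 else 2)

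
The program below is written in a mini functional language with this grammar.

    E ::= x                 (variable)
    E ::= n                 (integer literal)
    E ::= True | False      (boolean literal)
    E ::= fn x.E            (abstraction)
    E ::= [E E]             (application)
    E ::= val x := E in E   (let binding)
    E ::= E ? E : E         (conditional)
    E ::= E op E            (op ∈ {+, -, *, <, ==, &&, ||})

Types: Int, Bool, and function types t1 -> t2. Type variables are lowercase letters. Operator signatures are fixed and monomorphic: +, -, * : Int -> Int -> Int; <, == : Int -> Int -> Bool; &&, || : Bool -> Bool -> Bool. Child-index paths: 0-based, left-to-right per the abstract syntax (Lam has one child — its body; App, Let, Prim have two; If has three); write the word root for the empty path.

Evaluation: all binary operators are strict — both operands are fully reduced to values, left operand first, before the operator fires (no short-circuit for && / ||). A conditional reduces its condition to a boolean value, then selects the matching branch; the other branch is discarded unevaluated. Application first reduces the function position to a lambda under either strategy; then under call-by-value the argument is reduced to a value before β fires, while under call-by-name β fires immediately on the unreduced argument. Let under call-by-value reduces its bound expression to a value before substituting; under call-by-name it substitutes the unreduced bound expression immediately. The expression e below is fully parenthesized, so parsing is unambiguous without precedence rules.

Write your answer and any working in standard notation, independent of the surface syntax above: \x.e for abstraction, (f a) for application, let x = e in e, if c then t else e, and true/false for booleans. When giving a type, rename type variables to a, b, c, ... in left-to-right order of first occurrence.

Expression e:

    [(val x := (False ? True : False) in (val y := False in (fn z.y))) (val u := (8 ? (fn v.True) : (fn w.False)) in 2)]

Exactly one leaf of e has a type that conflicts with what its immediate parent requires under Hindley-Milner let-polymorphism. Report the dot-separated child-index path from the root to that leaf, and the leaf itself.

Answer: 1.0.0 : 8

Working:
  unify Bool ~ Bool
  unify Bool ~ Bool
let x : Bool
let y : Bool
y : Bool
\z._ : a -> Bool
  unify Int ~ Bool
  FAIL: mismatch Int ~ Bool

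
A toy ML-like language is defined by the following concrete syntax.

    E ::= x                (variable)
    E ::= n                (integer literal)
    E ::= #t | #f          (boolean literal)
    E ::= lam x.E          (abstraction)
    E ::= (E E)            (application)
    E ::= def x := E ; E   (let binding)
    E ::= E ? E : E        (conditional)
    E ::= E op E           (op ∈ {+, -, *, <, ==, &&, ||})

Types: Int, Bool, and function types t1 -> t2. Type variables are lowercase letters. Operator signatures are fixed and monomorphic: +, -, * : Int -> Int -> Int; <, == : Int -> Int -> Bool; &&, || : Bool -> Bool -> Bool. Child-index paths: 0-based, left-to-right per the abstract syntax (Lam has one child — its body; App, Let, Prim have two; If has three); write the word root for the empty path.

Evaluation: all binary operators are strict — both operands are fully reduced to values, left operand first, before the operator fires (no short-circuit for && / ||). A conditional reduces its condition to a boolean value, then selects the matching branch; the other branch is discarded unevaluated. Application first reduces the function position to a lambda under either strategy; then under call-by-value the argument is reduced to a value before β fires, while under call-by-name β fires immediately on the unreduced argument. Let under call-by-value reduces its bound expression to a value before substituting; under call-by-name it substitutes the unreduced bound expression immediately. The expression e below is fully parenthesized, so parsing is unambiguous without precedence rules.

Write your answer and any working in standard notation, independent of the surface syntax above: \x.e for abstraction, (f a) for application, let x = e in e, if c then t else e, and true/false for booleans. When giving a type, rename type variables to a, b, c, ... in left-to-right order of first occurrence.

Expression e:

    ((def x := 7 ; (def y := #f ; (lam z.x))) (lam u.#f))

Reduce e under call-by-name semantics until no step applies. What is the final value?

Trace:
step 0: ((let x = 7 in (let y = false in (\z.x))) (\u.false))
step 1: [let@0] ((let y = false in (\z.7)) (\u.false))
step 2: [let@0] ((\z.7) (\u.false))
step 3: [beta@root] 7

Answer: 7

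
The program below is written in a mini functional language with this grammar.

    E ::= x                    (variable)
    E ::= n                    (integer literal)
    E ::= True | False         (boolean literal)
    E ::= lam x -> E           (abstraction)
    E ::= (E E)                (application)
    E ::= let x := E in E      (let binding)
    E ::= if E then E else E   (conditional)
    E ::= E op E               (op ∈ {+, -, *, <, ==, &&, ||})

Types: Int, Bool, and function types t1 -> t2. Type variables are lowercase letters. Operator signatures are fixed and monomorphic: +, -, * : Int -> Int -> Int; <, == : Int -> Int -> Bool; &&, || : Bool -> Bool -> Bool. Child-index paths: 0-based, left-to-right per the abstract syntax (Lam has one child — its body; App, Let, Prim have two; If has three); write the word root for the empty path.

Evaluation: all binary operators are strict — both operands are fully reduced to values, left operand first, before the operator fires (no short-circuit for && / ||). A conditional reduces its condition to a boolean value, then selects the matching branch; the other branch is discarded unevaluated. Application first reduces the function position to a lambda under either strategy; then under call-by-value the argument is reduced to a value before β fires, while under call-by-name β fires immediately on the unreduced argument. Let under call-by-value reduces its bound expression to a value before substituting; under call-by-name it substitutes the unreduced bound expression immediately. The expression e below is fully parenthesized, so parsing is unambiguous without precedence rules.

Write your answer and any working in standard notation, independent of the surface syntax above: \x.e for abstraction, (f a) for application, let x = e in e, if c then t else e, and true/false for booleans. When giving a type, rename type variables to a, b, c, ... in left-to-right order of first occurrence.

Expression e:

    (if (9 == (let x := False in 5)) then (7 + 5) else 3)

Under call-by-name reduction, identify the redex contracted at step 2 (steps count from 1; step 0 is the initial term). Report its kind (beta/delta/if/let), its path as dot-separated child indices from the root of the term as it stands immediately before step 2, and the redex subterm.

Derivation:
step 0: (if (9 == (let x = false in 5)) then (7 + 5) else 3)
step 1: [let@0.1] (if (9 == 5) then (7 + 5) else 3)
step 2: [delta@0] (if false then (7 + 5) else 3)

Answer: delta at 0 : (9 == 5)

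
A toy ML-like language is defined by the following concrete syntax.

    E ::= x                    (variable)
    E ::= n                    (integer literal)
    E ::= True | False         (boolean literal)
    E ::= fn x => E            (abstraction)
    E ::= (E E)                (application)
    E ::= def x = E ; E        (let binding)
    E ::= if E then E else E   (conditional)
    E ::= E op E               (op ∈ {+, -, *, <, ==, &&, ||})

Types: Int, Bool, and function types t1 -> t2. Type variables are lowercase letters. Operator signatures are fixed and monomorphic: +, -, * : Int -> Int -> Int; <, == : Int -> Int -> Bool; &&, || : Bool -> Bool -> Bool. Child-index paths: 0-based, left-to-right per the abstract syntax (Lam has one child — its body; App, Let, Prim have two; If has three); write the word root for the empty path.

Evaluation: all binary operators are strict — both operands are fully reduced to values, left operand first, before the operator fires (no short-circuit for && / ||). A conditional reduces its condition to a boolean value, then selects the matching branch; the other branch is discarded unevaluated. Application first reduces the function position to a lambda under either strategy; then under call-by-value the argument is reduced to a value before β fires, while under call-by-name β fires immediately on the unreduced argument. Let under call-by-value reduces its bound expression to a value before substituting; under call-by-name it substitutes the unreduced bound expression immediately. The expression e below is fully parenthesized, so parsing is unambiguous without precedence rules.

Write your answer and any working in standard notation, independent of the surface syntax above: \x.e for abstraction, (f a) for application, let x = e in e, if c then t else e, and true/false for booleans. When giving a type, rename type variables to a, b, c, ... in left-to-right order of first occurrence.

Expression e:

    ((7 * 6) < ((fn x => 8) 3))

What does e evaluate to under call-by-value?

Trace:
step 0: ((7 * 6) < ((\x.8) 3))
step 1: [delta@0] (42 < ((\x.8) 3))
step 2: [beta@1] (42 < 8)
step 3: [delta@root] false

Answer: false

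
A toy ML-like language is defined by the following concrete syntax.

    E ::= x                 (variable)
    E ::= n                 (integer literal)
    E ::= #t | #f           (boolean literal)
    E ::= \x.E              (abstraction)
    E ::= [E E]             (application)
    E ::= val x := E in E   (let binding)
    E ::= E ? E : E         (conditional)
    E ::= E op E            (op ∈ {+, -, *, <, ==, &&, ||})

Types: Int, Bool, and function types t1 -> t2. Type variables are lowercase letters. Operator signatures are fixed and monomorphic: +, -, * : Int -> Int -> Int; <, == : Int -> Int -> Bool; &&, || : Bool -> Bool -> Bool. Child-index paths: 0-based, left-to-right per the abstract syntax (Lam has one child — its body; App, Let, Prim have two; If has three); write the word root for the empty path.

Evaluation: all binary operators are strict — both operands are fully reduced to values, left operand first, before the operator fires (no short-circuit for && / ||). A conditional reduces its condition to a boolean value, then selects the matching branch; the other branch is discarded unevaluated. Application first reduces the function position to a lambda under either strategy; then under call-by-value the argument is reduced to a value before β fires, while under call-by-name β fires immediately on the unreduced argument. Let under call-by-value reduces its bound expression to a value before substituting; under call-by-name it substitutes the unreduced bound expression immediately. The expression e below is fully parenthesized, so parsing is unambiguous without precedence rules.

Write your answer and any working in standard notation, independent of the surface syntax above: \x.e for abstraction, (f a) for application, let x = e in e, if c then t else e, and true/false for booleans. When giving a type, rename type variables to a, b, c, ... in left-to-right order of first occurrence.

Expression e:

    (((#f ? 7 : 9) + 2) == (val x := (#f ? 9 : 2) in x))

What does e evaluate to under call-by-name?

Answer: false

Derivation:
step 0: (((if false then 7 else 9) + 2) == (let x = (if false then 9 else 2) in x))
step 1: [if@0.0] ((9 + 2) == (let x = (if false then 9 else 2) in x))
step 2: [delta@0] (11 == (let x = (if false then 9 else 2) in x))
step 3: [let@1] (11 == (if false then 9 else 2))
step 4: [if@1] (11 == 2)
step 5: [delta@root] false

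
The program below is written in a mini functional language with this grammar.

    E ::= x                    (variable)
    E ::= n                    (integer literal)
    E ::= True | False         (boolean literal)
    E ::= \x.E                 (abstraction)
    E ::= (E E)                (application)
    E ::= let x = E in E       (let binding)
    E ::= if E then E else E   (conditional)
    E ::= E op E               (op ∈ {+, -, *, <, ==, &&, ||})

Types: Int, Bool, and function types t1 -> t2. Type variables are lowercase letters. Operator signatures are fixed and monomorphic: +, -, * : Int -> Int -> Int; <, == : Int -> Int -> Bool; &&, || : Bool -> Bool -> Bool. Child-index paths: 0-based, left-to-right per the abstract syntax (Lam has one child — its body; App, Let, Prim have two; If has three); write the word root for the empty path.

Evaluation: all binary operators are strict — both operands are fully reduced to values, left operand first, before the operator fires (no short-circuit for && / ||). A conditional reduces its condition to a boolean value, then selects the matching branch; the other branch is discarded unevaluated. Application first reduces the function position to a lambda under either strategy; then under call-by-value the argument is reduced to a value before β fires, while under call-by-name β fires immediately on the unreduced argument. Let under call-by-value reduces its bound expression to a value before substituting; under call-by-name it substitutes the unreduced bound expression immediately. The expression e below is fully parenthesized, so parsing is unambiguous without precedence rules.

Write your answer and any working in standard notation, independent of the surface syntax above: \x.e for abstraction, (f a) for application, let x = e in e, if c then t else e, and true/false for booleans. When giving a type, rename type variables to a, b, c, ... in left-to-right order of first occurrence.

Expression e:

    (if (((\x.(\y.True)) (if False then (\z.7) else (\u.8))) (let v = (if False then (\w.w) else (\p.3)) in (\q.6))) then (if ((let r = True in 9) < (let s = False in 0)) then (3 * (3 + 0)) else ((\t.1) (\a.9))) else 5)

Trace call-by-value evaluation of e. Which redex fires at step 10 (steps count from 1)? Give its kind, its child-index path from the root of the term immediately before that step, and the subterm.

Trace:
step 0: (if (((\x.(\y.true)) (if false then (\z.7) else (\u.8))) (let v = (if false then (\w.w) else (\p.3)) in (\q.6))) then (if ((let r = true in 9) < (let s = false in 0)) then (3 * (3 + 0)) else ((\t.1) (\a.9))) else 5)
step 1: [if@0.0.1] (if (((\x.(\y.true)) (\u.8)) (let v = (if false then (\w.w) else (\p.3)) in (\q.6))) then (if ((let r = true in 9) < (let s = false in 0)) then (3 * (3 + 0)) else ((\t.1) (\a.9))) else 5)
step 2: [beta@0.0] (if ((\y.true) (let v = (if false then (\w.w) else (\p.3)) in (\q.6))) then (if ((let r = true in 9) < (let s = false in 0)) then (3 * (3 + 0)) else ((\t.1) (\a.9))) else 5)
step 3: [if@0.1.0] (if ((\y.true) (let v = (\p.3) in (\q.6))) then (if ((let r = true in 9) < (let s = false in 0)) then (3 * (3 + 0)) else ((\t.1) (\a.9))) else 5)
step 4: [let@0.1] (if ((\y.true) (\q.6)) then (if ((let r = true in 9) < (let s = false in 0)) then (3 * (3 + 0)) else ((\t.1) (\a.9))) else 5)
step 5: [beta@0] (if true then (if ((let r = true in 9) < (let s = false in 0)) then (3 * (3 + 0)) else ((\t.1) (\a.9))) else 5)
step 6: [if@root] (if ((let r = true in 9) < (let s = false in 0)) then (3 * (3 + 0)) else ((\t.1) (\a.9)))
step 7: [let@0.0] (if (9 < (let s = false in 0)) then (3 * (3 + 0)) else ((\t.1) (\a.9)))
step 8: [let@0.1] (if (9 < 0) then (3 * (3 + 0)) else ((\t.1) (\a.9)))
step 9: [delta@0] (if false then (3 * (3 + 0)) else ((\t.1) (\a.9)))
step 10: [if@root] ((\t.1) (\a.9))

Answer: if at root : (if false then (3 * (3 + 0)) else ((\t.1) (\a.9)))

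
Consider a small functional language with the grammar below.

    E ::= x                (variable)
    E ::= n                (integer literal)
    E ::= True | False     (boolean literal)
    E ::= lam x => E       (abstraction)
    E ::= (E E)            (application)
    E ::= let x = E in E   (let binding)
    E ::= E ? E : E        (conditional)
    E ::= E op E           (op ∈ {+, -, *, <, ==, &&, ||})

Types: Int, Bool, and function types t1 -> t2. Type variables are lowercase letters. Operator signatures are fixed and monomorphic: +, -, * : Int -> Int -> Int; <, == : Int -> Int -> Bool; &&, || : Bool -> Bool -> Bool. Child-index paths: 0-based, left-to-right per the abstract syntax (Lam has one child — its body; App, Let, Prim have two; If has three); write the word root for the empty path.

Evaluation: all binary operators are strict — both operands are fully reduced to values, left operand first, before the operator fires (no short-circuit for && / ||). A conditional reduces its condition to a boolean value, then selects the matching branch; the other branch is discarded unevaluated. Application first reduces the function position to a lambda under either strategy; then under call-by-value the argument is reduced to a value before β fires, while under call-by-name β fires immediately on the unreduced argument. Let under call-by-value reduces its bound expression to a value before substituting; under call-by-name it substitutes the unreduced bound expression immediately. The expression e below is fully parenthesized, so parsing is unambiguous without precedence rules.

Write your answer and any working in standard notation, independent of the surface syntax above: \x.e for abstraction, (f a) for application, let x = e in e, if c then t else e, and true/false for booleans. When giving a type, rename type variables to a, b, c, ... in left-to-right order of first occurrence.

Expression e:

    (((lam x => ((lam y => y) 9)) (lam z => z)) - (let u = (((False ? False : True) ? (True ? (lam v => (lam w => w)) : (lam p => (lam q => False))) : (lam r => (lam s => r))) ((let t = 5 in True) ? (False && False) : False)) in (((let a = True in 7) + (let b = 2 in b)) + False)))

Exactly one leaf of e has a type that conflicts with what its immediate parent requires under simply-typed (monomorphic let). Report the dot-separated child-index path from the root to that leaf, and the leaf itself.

Trace:
y : b
\y._ : b -> b
  unify b -> b ~ Int -> c
  unify b ~ Int
  unify Int ~ c
_ _ : Int
\x._ : a -> Int
z : d
\z._ : d -> d
  unify a -> Int ~ (d -> d) -> e
  unify a ~ d -> d
  unify Int ~ e
_ _ : Int
  unify Int ~ Int
  unify Bool ~ Bool
  unify Bool ~ Bool
  unify Bool ~ Bool
  unify Bool ~ Bool
w : g
\w._ : g -> g
\v._ : f -> g -> g
\q._ : i -> Bool
\p._ : h -> i -> Bool
  unify f -> g -> g ~ h -> i -> Bool
  unify f ~ h
  unify g -> g ~ i -> Bool
  unify g ~ i
  unify i ~ Bool
r : j
\s._ : k -> j
\r._ : j -> k -> j
  unify h -> Bool -> Bool ~ j -> k -> j
  unify h ~ j
  unify Bool -> Bool ~ k -> j
  unify Bool ~ k
  unify Bool ~ j
let t : Int
  unify Bool ~ Bool
  unify Bool ~ Bool
  unify Bool ~ Bool
  unify Bool ~ Bool
  unify Bool -> Bool -> Bool ~ Bool -> l
  unify Bool ~ Bool
  unify Bool -> Bool ~ l
_ _ : Bool -> Bool
let u : Bool -> Bool
let a : Bool
  unify Int ~ Int
let b : Int
b : Int
  unify Int ~ Int
  unify Int ~ Int
  unify Bool ~ Int
  FAIL: mismatch Bool ~ Int

Answer: 1.1.1 : false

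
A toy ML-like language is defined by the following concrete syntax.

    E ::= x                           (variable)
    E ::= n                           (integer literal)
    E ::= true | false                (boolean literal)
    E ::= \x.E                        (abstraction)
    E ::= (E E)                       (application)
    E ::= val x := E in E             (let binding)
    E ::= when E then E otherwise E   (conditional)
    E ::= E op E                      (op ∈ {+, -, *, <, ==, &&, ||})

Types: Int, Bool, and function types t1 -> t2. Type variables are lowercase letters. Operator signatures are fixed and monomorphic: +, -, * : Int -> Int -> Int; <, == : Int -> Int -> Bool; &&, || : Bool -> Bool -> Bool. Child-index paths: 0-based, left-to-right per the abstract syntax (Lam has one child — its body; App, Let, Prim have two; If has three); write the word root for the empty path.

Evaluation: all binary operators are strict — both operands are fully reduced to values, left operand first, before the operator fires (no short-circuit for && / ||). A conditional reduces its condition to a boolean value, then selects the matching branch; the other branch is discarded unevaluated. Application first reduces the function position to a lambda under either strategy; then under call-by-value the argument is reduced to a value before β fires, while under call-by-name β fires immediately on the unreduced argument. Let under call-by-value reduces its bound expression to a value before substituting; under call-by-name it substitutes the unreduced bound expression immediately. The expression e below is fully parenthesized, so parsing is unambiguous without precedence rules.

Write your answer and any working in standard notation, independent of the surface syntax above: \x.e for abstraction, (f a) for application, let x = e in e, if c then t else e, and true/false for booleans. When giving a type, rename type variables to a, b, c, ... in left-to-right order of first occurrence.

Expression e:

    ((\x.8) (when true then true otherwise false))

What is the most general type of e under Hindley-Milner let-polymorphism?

Trace:
\x._ : a -> Int
  unify Bool ~ Bool
  unify Bool ~ Bool
  unify a -> Int ~ Bool -> b
  unify a ~ Bool
  unify Int ~ b
_ _ : Int

Answer: Int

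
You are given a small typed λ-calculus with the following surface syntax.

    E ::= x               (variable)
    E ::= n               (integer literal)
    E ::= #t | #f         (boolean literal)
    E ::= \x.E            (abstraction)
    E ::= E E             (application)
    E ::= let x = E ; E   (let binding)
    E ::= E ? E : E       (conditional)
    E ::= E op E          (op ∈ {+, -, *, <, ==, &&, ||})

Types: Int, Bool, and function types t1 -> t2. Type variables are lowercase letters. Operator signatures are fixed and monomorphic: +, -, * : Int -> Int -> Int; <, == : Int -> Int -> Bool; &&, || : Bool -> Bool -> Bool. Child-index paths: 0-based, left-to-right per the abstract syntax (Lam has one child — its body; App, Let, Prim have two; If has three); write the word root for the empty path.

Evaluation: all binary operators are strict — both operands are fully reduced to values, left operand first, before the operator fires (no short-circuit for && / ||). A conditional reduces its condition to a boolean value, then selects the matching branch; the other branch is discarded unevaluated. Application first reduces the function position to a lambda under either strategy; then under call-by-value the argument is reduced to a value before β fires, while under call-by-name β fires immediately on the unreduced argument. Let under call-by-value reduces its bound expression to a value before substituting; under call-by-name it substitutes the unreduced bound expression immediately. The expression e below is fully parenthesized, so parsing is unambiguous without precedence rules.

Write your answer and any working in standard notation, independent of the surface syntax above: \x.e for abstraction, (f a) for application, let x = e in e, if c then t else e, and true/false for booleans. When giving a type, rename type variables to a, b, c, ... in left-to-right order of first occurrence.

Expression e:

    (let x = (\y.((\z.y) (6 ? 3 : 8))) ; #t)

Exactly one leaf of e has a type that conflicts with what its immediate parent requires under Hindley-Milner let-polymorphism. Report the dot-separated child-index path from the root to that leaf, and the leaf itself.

Answer: 0.0.1.0 : 6

Working:
y : a
\z._ : b -> a
  unify Int ~ Bool
  FAIL: mismatch Int ~ Bool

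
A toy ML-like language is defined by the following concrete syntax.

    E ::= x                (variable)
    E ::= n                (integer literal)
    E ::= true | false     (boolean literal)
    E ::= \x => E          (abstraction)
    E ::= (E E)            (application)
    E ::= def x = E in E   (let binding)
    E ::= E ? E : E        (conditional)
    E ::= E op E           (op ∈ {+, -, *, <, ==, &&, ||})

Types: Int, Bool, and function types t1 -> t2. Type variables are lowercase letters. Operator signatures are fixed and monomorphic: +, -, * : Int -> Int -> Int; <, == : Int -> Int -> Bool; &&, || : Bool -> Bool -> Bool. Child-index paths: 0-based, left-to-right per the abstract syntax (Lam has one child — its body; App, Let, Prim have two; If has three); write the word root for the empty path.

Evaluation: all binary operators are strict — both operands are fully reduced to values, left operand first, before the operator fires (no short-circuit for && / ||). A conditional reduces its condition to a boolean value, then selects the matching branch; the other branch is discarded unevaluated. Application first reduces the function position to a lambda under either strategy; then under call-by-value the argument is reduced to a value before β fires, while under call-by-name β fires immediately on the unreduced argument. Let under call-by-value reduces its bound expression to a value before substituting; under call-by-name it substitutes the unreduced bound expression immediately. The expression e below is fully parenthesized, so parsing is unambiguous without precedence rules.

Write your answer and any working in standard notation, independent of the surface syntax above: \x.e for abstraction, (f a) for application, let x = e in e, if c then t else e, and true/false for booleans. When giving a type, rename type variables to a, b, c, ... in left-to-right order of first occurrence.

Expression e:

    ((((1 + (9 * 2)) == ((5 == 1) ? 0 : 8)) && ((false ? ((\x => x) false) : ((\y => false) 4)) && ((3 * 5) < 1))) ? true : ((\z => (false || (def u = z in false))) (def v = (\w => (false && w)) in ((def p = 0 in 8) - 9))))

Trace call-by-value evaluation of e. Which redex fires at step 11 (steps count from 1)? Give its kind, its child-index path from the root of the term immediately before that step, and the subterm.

Answer: delta at 0 : (false && false)

Working:
step 0: (if (((1 + (9 * 2)) == (if (5 == 1) then 0 else 8)) && ((if false then ((\x.x) false) else ((\y.false) 4)) && ((3 * 5) < 1))) then true else ((\z.(false || (let u = z in false))) (let v = (\w.(false && w)) in ((let p = 0 in 8) - 9))))
step 1: [delta@0.0.0.1] (if (((1 + 18) == (if (5 == 1) then 0 else 8)) && ((if false then ((\x.x) false) else ((\y.false) 4)) && ((3 * 5) < 1))) then true else ((\z.(false || (let u = z in false))) (let v = (\w.(false && w)) in ((let p = 0 in 8) - 9))))
step 2: [delta@0.0.0] (if ((19 == (if (5 == 1) then 0 else 8)) && ((if false then ((\x.x) false) else ((\y.false) 4)) && ((3 * 5) < 1))) then true else ((\z.(false || (let u = z in false))) (let v = (\w.(false && w)) in ((let p = 0 in 8) - 9))))
step 3: [delta@0.0.1.0] (if ((19 == (if false then 0 else 8)) && ((if false then ((\x.x) false) else ((\y.false) 4)) && ((3 * 5) < 1))) then true else ((\z.(false || (let u = z in false))) (let v = (\w.(false && w)) in ((let p = 0 in 8) - 9))))
step 4: [if@0.0.1] (if ((19 == 8) && ((if false then ((\x.x) false) else ((\y.false) 4)) && ((3 * 5) < 1))) then true else ((\z.(false || (let u = z in false))) (let v = (\w.(false && w)) in ((let p = 0 in 8) - 9))))
step 5: [delta@0.0] (if (false && ((if false then ((\x.x) false) else ((\y.false) 4)) && ((3 * 5) < 1))) then true else ((\z.(false || (let u = z in false))) (let v = (\w.(false && w)) in ((let p = 0 in 8) - 9))))
step 6: [if@0.1.0] (if (false && (((\y.false) 4) && ((3 * 5) < 1))) then true else ((\z.(false || (let u = z in false))) (let v = (\w.(false && w)) in ((let p = 0 in 8) - 9))))
step 7: [beta@0.1.0] (if (false && (false && ((3 * 5) < 1))) then true else ((\z.(false || (let u = z in false))) (let v = (\w.(false && w)) in ((let p = 0 in 8) - 9))))
step 8: [delta@0.1.1.0] (if (false && (false && (15 < 1))) then true else ((\z.(false || (let u = z in false))) (let v = (\w.(false && w)) in ((let p = 0 in 8) - 9))))
step 9: [delta@0.1.1] (if (false && (false && false)) then true else ((\z.(false || (let u = z in false))) (let v = (\w.(false && w)) in ((let p = 0 in 8) - 9))))
step 10: [delta@0.1] (if (false && false) then true else ((\z.(false || (let u = z in false))) (let v = (\w.(false && w)) in ((let p = 0 in 8) - 9))))
step 11: [delta@0] (if false then true else ((\z.(false || (let u = z in false))) (let v = (\w.(false && w)) in ((let p = 0 in 8) - 9))))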